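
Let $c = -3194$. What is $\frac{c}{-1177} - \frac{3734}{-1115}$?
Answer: $\frac{7956228}{1312355} \approx 6.0626$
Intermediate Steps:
$\frac{c}{-1177} - \frac{3734}{-1115} = - \frac{3194}{-1177} - \frac{3734}{-1115} = \left(-3194\right) \left(- \frac{1}{1177}\right) - - \frac{3734}{1115} = \frac{3194}{1177} + \frac{3734}{1115} = \frac{7956228}{1312355}$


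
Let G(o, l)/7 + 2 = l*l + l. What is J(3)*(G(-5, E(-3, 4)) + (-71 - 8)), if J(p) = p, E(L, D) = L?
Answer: -153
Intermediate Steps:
G(o, l) = -14 + 7*l + 7*l² (G(o, l) = -14 + 7*(l*l + l) = -14 + 7*(l² + l) = -14 + 7*(l + l²) = -14 + (7*l + 7*l²) = -14 + 7*l + 7*l²)
J(3)*(G(-5, E(-3, 4)) + (-71 - 8)) = 3*((-14 + 7*(-3) + 7*(-3)²) + (-71 - 8)) = 3*((-14 - 21 + 7*9) - 79) = 3*((-14 - 21 + 63) - 79) = 3*(28 - 79) = 3*(-51) = -153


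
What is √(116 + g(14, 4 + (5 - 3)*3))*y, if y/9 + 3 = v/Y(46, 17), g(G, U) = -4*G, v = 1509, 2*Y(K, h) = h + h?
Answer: 26244*√15/17 ≈ 5979.0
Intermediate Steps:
Y(K, h) = h (Y(K, h) = (h + h)/2 = (2*h)/2 = h)
y = 13122/17 (y = -27 + 9*(1509/17) = -27 + 13581/17 = 13122/17 ≈ 771.88)
√(116 + g(14, 4 + (5 - 3)*3))*y = √(116 - 4*14)*(13122/17) = √(116 - 56)*(13122/17) = √60*(13122/17) = (2*√15)*(13122/17) = 26244*√15/17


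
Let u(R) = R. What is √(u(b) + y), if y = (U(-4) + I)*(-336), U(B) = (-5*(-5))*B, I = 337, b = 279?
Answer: 3*I*√8817 ≈ 281.7*I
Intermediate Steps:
U(B) = 25*B
y = -79632 (y = (25*(-4) + 337)*(-336) = (-100 + 337)*(-336) = 237*(-336) = -79632)
√(u(b) + y) = √(279 - 79632) = √(-79353) = 3*I*√8817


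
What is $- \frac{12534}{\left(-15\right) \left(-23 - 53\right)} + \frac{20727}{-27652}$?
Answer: $- \frac{30851579}{2626940} \approx -11.744$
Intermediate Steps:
$- \frac{12534}{\left(-15\right) \left(-23 - 53\right)} + \frac{20727}{-27652} = - \frac{12534}{\left(-15\right) \left(-76\right)} + 20727 \left(- \frac{1}{27652}\right) = - \frac{12534}{1140} - \frac{20727}{27652} = \left(-12534\right) \frac{1}{1140} - \frac{20727}{27652} = - \frac{2089}{190} - \frac{20727}{27652} = - \frac{30851579}{2626940}$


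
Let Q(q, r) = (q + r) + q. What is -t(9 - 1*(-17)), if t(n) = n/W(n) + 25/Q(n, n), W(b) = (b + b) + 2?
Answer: -563/702 ≈ -0.80199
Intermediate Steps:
Q(q, r) = r + 2*q
W(b) = 2 + 2*b (W(b) = 2*b + 2 = 2 + 2*b)
t(n) = 25/(3*n) + n/(2 + 2*n) (t(n) = n/(2 + 2*n) + 25/(n + 2*n) = n/(2 + 2*n) + 25/((3*n)) = n/(2 + 2*n) + 25*(1/(3*n)) = n/(2 + 2*n) + 25/(3*n) = 25/(3*n) + n/(2 + 2*n))
-t(9 - 1*(-17)) = -(50 + 3*(9 - 1*(-17))² + 50*(9 - 1*(-17)))/(6*(9 - 1*(-17))*(1 + (9 - 1*(-17)))) = -(50 + 3*(9 + 17)² + 50*(9 + 17))/(6*(9 + 17)*(1 + (9 + 17))) = -(50 + 3*26² + 50*26)/(6*26*(1 + 26)) = -(50 + 3*676 + 1300)/(6*26*27) = -(50 + 2028 + 1300)/(6*26*27) = -3378/(6*26*27) = -1*563/702 = -563/702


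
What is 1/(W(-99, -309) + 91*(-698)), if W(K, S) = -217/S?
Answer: -309/19626845 ≈ -1.5744e-5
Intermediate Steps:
1/(W(-99, -309) + 91*(-698)) = 1/(-217/(-309) + 91*(-698)) = 1/(-217*(-1/309) - 63518) = 1/(217/309 - 63518) = 1/(-19626845/309) = -309/19626845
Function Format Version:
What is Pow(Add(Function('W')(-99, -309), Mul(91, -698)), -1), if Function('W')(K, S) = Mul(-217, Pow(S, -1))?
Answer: Rational(-309, 19626845) ≈ -1.5744e-5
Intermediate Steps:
Pow(Add(Function('W')(-99, -309), Mul(91, -698)), -1) = Pow(Add(Mul(-217, Pow(-309, -1)), Mul(91, -698)), -1) = Pow(Add(Mul(-217, Rational(-1, 309)), -63518), -1) = Pow(Add(Rational(217, 309), -63518), -1) = Pow(Rational(-19626845, 309), -1) = Rational(-309, 19626845)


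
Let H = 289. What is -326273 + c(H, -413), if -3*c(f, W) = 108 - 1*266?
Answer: -978661/3 ≈ -3.2622e+5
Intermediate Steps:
c(f, W) = 158/3 (c(f, W) = -(108 - 1*266)/3 = -(108 - 266)/3 = -1/3*(-158) = 158/3)
-326273 + c(H, -413) = -326273 + 158/3 = -978661/3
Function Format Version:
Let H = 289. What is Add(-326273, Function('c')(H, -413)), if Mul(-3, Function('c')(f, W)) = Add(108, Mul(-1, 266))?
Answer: Rational(-978661, 3) ≈ -3.2622e+5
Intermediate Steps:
Function('c')(f, W) = Rational(158, 3) (Function('c')(f, W) = Mul(Rational(-1, 3), Add(108, Mul(-1, 266))) = Mul(Rational(-1, 3), Add(108, -266)) = Mul(Rational(-1, 3), -158) = Rational(158, 3))
Add(-326273, Function('c')(H, -413)) = Add(-326273, Rational(158, 3)) = Rational(-978661, 3)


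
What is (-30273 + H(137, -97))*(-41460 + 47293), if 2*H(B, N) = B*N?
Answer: -430679555/2 ≈ -2.1534e+8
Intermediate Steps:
H(B, N) = B*N/2 (H(B, N) = (B*N)/2 = B*N/2)
(-30273 + H(137, -97))*(-41460 + 47293) = (-30273 + (½)*137*(-97))*(-41460 + 47293) = (-30273 - 13289/2)*5833 = -73835/2*5833 = -430679555/2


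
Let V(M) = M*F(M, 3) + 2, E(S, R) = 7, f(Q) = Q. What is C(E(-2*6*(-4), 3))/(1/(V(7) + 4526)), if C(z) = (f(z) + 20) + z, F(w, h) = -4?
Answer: 153000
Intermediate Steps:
V(M) = 2 - 4*M (V(M) = M*(-4) + 2 = -4*M + 2 = 2 - 4*M)
C(z) = 20 + 2*z (C(z) = (z + 20) + z = (20 + z) + z = 20 + 2*z)
C(E(-2*6*(-4), 3))/(1/(V(7) + 4526)) = (20 + 2*7)/(1/((2 - 4*7) + 4526)) = (20 + 14)/(1/((2 - 28) + 4526)) = 34/(1/(-26 + 4526)) = 34/(1/4500) = 34*4500 = 153000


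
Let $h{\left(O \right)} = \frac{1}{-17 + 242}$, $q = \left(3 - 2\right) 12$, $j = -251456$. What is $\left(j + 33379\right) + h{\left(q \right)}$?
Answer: $- \frac{49067324}{225} \approx -2.1808 \cdot 10^{5}$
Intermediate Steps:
$q = 12$ ($q = 1 \cdot 12 = 12$)
$h{\left(O \right)} = \frac{1}{225}$
$\left(j + 33379\right) + h{\left(q \right)} = \left(-251456 + 33379\right) + \frac{1}{225} = -218077 + \frac{1}{225} = - \frac{49067324}{225}$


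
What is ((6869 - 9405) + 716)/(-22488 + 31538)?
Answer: -182/905 ≈ -0.20110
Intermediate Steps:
((6869 - 9405) + 716)/(-22488 + 31538) = (-2536 + 716)/9050 = -1820*1/9050 = -182/905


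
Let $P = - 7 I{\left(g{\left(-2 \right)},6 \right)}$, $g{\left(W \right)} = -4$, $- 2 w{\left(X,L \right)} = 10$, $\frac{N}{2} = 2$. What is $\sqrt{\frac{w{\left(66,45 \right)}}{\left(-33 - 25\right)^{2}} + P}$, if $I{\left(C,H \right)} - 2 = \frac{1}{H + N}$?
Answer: $\frac{i \sqrt{1236395}}{290} \approx 3.8343 i$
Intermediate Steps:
$N = 4$ ($N = 2 \cdot 2 = 4$)
$w{\left(X,L \right)} = -5$ ($w{\left(X,L \right)} = \left(- \frac{1}{2}\right) 10 = -5$)
$I{\left(C,H \right)} = 2 + \frac{1}{4 + H}$ ($I{\left(C,H \right)} = 2 + \frac{1}{H + 4} = 2 + \frac{1}{4 + H}$)
$P = - \frac{147}{10}$ ($P = - 7 \frac{9 + 2 \cdot 6}{4 + 6} = - 7 \frac{9 + 12}{10} = - 7 \cdot \frac{1}{10} \cdot 21 = \left(-7\right) \frac{21}{10} = - \frac{147}{10} \approx -14.7$)
$\sqrt{\frac{w{\left(66,45 \right)}}{\left(-33 - 25\right)^{2}} + P} = \sqrt{- \frac{5}{\left(-33 - 25\right)^{2}} - \frac{147}{10}} = \sqrt{- \frac{5}{\left(-58\right)^{2}} - \frac{147}{10}} = \sqrt{- \frac{5}{3364} - \frac{147}{10}} = \sqrt{- \frac{247279}{16820}} = \frac{i \sqrt{1236395}}{290}$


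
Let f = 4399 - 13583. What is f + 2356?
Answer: -6828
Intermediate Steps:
f = -9184
f + 2356 = -9184 + 2356 = -6828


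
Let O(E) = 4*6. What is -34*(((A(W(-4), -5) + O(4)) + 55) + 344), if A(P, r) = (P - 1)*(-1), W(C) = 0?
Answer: -14416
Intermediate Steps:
O(E) = 24
A(P, r) = 1 - P (A(P, r) = (-1 + P)*(-1) = 1 - P)
-34*(((A(W(-4), -5) + O(4)) + 55) + 344) = -34*((((1 - 1*0) + 24) + 55) + 344) = -34*((((1 + 0) + 24) + 55) + 344) = -34*(((1 + 24) + 55) + 344) = -34*((25 + 55) + 344) = -34*(80 + 344) = -34*424 = -14416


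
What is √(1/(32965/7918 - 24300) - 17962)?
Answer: 2*I*√166184079697071798945/192374435 ≈ 134.02*I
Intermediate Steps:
√(1/(32965/7918 - 24300) - 17962) = √(1/(-192374435/7918) - 17962) = √(-7918/192374435 - 17962) = √(-3455429609388/192374435) = 2*I*√166184079697071798945/192374435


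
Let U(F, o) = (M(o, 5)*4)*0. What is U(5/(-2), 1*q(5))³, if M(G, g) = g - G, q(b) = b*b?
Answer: 0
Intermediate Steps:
q(b) = b²
U(F, o) = 0 (U(F, o) = ((5 - o)*4)*0 = (20 - 4*o)*0 = 0)
U(5/(-2), 1*q(5))³ = 0³ = 0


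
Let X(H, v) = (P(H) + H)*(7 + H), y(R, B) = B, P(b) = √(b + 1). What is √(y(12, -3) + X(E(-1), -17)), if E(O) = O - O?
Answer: 2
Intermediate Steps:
P(b) = √(1 + b)
E(O) = 0
X(H, v) = (7 + H)*(H + √(1 + H)) (X(H, v) = (√(1 + H) + H)*(7 + H) = (H + √(1 + H))*(7 + H) = (7 + H)*(H + √(1 + H)))
√(y(12, -3) + X(E(-1), -17)) = √(-3 + (0² + 7*0 + 7*√(1 + 0) + 0*√(1 + 0))) = √(-3 + (0 + 0 + 7*√1 + 0*√1)) = √(-3 + (0 + 0 + 7*1 + 0*1)) = √(-3 + (0 + 0 + 7 + 0)) = √(-3 + 7) = √4 = 2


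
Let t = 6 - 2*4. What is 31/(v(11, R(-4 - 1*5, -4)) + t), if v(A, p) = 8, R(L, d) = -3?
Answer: 31/6 ≈ 5.1667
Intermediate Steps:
t = -2 (t = 6 - 8 = -2)
31/(v(11, R(-4 - 1*5, -4)) + t) = 31/(8 - 2) = 31/6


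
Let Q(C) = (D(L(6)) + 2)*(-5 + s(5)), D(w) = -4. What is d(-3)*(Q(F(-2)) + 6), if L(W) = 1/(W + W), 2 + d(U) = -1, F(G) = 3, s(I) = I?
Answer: -18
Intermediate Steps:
d(U) = -3 (d(U) = -2 - 1 = -3)
L(W) = 1/(2*W)
Q(C) = 0 (Q(C) = (-4 + 2)*(-5 + 5) = -2*0 = 0)
d(-3)*(Q(F(-2)) + 6) = -3*(0 + 6) = -3*6 = -18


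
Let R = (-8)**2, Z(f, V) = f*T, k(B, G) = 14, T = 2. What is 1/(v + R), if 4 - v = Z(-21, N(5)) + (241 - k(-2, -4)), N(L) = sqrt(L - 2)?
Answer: -1/117 ≈ -0.0085470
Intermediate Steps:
N(L) = sqrt(-2 + L)
Z(f, V) = 2*f (Z(f, V) = f*2 = 2*f)
R = 64
v = -181 (v = 4 - (2*(-21) + (241 - 1*14)) = 4 - (-42 + (241 - 14)) = 4 - (-42 + 227) = 4 - 1*185 = 4 - 185 = -181)
1/(v + R) = 1/(-181 + 64) = 1/(-117) = -1/117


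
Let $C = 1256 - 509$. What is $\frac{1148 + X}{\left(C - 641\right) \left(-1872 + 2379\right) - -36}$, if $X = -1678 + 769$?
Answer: $\frac{239}{53778} \approx 0.0044442$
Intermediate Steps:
$C = 747$ ($C = 1256 - 509 = 747$)
$X = -909$
$\frac{1148 + X}{\left(C - 641\right) \left(-1872 + 2379\right) - -36} = \frac{1148 - 909}{\left(747 - 641\right) \left(-1872 + 2379\right) - -36} = \frac{239}{\left(747 - 641\right) 507 + 36} = \frac{239}{106 \cdot 507 + 36} = \frac{239}{53742 + 36} = \frac{239}{53778}$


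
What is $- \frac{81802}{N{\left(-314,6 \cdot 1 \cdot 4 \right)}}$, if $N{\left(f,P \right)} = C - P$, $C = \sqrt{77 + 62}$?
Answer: $\frac{1963248}{437} + \frac{81802 \sqrt{139}}{437} \approx 6699.5$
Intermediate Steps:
$C = \sqrt{139} \approx 11.79$
$N{\left(f,P \right)} = \sqrt{139} - P$
$- \frac{81802}{N{\left(-314,6 \cdot 1 \cdot 4 \right)}} = - \frac{81802}{\sqrt{139} - 6 \cdot 1 \cdot 4} = - \frac{81802}{\sqrt{139} - 6 \cdot 4} = - \frac{81802}{\sqrt{139} - 24} = - \frac{81802}{-24 + \sqrt{139}}$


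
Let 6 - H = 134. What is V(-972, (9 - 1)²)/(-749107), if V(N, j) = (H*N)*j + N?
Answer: -7961652/749107 ≈ -10.628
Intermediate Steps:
H = -128 (H = 6 - 1*134 = 6 - 134 = -128)
V(N, j) = N - 128*N*j (V(N, j) = (-128*N)*j + N = -128*N*j + N = N - 128*N*j)
V(-972, (9 - 1)²)/(-749107) = -972*(1 - 128*(9 - 1)²)/(-749107) = -972*(1 - 128*8²)*(-1/749107) = -972*(1 - 128*64)*(-1/749107) = -972*(1 - 8192)*(-1/749107) = -972*(-8191)*(-1/749107) = 7961652*(-1/749107) = -7961652/749107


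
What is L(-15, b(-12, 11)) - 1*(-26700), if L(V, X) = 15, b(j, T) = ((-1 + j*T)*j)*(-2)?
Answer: 26715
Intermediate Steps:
b(j, T) = -2*j*(-1 + T*j) (b(j, T) = ((-1 + T*j)*j)*(-2) = (j*(-1 + T*j))*(-2) = -2*j*(-1 + T*j))
L(-15, b(-12, 11)) - 1*(-26700) = 15 - 1*(-26700) = 15 + 26700 = 26715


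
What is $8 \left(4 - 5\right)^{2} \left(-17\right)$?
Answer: $-136$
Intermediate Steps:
$8 \left(4 - 5\right)^{2} \left(-17\right) = 8 \left(-1\right)^{2} \left(-17\right) = 8 \cdot 1 \left(-17\right) = 8 \left(-17\right) = -136$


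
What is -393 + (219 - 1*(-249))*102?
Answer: 47343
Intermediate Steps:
-393 + (219 - 1*(-249))*102 = -393 + (219 + 249)*102 = -393 + 468*102 = -393 + 47736 = 47343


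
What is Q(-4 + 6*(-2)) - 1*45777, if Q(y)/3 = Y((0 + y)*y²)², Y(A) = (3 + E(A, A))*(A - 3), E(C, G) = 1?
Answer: 806440671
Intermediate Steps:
Y(A) = -12 + 4*A (Y(A) = (3 + 1)*(A - 3) = 4*(-3 + A) = -12 + 4*A)
Q(y) = 3*(-12 + 4*y³)² (Q(y) = 3*(-12 + 4*((0 + y)*y²))² = 3*(-12 + 4*(y*y²))² = 3*(-12 + 4*y³)²)
Q(-4 + 6*(-2)) - 1*45777 = 48*(-3 + (-4 + 6*(-2))³)² - 1*45777 = 48*(-3 + (-4 - 12)³)² - 45777 = 48*(-3 + (-16)³)² - 45777 = 48*(-3 - 4096)² - 45777 = 48*(-4099)² - 45777 = 48*16801801 - 45777 = 806486448 - 45777 = 806440671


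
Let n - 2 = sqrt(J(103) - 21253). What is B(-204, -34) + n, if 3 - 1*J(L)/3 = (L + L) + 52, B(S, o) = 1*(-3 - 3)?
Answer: -4 + I*sqrt(22018) ≈ -4.0 + 148.38*I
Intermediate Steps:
B(S, o) = -6 (B(S, o) = 1*(-6) = -6)
J(L) = -147 - 6*L (J(L) = 9 - 3*((L + L) + 52) = 9 - 3*(2*L + 52) = 9 - 3*(52 + 2*L) = 9 + (-156 - 6*L) = -147 - 6*L)
n = 2 + I*sqrt(22018) (n = 2 + sqrt((-147 - 6*103) - 21253) = 2 + sqrt((-147 - 618) - 21253) = 2 + sqrt(-765 - 21253) = 2 + sqrt(-22018) = 2 + I*sqrt(22018) ≈ 2.0 + 148.38*I)
B(-204, -34) + n = -6 + (2 + I*sqrt(22018)) = -4 + I*sqrt(22018)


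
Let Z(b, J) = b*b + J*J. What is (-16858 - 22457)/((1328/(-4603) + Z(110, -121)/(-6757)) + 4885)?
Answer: -407597882455/50601169572 ≈ -8.0551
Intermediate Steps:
Z(b, J) = J**2 + b**2 (Z(b, J) = b**2 + J**2 = J**2 + b**2)
(-16858 - 22457)/((1328/(-4603) + Z(110, -121)/(-6757)) + 4885) = (-16858 - 22457)/((1328/(-4603) + ((-121)**2 + 110**2)/(-6757)) + 4885) = -39315/((1328*(-1/4603) + (14641 + 12100)*(-1/6757)) + 4885) = -39315/((-1328/4603 + 26741*(-1/6757)) + 4885) = -39315/((-1328/4603 - 26741/6757) + 4885) = -39315/(-132062119/31102471 + 4885) = -39315/151803508716/31102471 = -39315*31102471/151803508716 = -407597882455/50601169572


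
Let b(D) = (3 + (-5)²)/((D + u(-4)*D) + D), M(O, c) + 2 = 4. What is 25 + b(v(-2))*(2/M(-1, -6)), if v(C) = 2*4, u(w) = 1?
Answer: 157/6 ≈ 26.167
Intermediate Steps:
M(O, c) = 2 (M(O, c) = -2 + 4 = 2)
v(C) = 8
b(D) = 28/(3*D) (b(D) = (3 + (-5)²)/((D + 1*D) + D) = (3 + 25)/((D + D) + D) = 28/(2*D + D) = 28/((3*D)) = 28*(1/(3*D)) = 28/(3*D))
25 + b(v(-2))*(2/M(-1, -6)) = 25 + ((28/3)/8)*(2/2) = 25 + ((28/3)*(⅛))*(2*(½)) = 25 + (7/6)*1 = 25 + 7/6 = 157/6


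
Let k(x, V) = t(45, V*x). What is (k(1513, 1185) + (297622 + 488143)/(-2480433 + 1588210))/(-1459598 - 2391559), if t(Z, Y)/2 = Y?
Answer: -3199341369865/3436090852011 ≈ -0.93110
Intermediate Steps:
t(Z, Y) = 2*Y
k(x, V) = 2*V*x (k(x, V) = 2*(V*x) = 2*V*x)
(k(1513, 1185) + (297622 + 488143)/(-2480433 + 1588210))/(-1459598 - 2391559) = (2*1185*1513 + (297622 + 488143)/(-2480433 + 1588210))/(-1459598 - 2391559) = (3585810 + 785765/(-892223))/(-3851157) = (3585810 + 785765*(-1/892223))*(-1/3851157) = (3585810 - 785765/892223)*(-1/3851157) = (3199341369865/892223)*(-1/3851157) = -3199341369865/3436090852011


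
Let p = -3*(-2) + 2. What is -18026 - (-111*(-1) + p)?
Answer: -18145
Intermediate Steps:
p = 8 (p = 6 + 2 = 8)
-18026 - (-111*(-1) + p) = -18026 - (-111*(-1) + 8) = -18026 - (111 + 8) = -18026 - 1*119 = -18026 - 119 = -18145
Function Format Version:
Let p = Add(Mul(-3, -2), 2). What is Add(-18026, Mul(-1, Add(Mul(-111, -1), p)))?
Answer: -18145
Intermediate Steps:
p = 8 (p = Add(6, 2) = 8)
Add(-18026, Mul(-1, Add(Mul(-111, -1), p))) = Add(-18026, Mul(-1, Add(Mul(-111, -1), 8))) = Add(-18026, Mul(-1, Add(111, 8))) = Add(-18026, Mul(-1, 119)) = Add(-18026, -119) = -18145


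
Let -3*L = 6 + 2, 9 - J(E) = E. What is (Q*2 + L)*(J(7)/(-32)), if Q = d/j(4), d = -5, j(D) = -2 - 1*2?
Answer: 1/96 ≈ 0.010417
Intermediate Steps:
j(D) = -4 (j(D) = -2 - 2 = -4)
J(E) = 9 - E
L = -8/3 (L = -(6 + 2)/3 = -⅓*8 = -8/3 ≈ -2.6667)
Q = 5/4 (Q = -5/(-4) = -5*(-¼) = 5/4 ≈ 1.2500)
(Q*2 + L)*(J(7)/(-32)) = ((5/4)*2 - 8/3)*((9 - 1*7)/(-32)) = (5/2 - 8/3)*((9 - 7)*(-1/32)) = -(-1)/(3*32) = -⅙*(-1/16) = 1/96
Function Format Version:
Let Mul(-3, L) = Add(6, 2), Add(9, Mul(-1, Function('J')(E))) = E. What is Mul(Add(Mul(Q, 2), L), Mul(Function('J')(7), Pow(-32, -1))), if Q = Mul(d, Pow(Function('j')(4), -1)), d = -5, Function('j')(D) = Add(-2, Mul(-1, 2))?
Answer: Rational(1, 96) ≈ 0.010417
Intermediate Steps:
Function('j')(D) = -4 (Function('j')(D) = Add(-2, -2) = -4)
Function('J')(E) = Add(9, Mul(-1, E))
L = Rational(-8, 3) (L = Mul(Rational(-1, 3), Add(6, 2)) = Mul(Rational(-1, 3), 8) = Rational(-8, 3) ≈ -2.6667)
Q = Rational(5, 4) (Q = Mul(-5, Pow(-4, -1)) = Mul(-5, Rational(-1, 4)) = Rational(5, 4) ≈ 1.2500)
Mul(Add(Mul(Q, 2), L), Mul(Function('J')(7), Pow(-32, -1))) = Mul(Add(Mul(Rational(5, 4), 2), Rational(-8, 3)), Mul(Add(9, Mul(-1, 7)), Pow(-32, -1))) = Mul(Add(Rational(5, 2), Rational(-8, 3)), Mul(Add(9, -7), Rational(-1, 32))) = Mul(Rational(-1, 6), Mul(2, Rational(-1, 32))) = Mul(Rational(-1, 6), Rational(-1, 16)) = Rational(1, 96)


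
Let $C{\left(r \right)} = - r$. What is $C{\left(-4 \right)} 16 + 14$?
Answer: $78$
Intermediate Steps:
$C{\left(-4 \right)} 16 + 14 = \left(-1\right) \left(-4\right) 16 + 14 = 4 \cdot 16 + 14 = 64 + 14 = 78$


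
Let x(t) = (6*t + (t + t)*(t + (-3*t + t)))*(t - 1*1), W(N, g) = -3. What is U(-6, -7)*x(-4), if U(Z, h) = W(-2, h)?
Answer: -840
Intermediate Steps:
U(Z, h) = -3
x(t) = (-1 + t)*(-2*t² + 6*t) (x(t) = (6*t + (2*t)*(t - 2*t))*(t - 1) = (6*t + (2*t)*(-t))*(-1 + t) = (6*t - 2*t²)*(-1 + t) = (-2*t² + 6*t)*(-1 + t) = (-1 + t)*(-2*t² + 6*t))
U(-6, -7)*x(-4) = -6*(-4)*(-3 - 1*(-4)² + 4*(-4)) = -6*(-4)*(-3 - 1*16 - 16) = -6*(-4)*(-3 - 16 - 16) = -6*(-4)*(-35) = -3*280 = -840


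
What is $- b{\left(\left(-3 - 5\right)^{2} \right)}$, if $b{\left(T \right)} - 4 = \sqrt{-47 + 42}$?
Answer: $-4 - i \sqrt{5} \approx -4.0 - 2.2361 i$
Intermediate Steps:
$b{\left(T \right)} = 4 + i \sqrt{5}$ ($b{\left(T \right)} = 4 + \sqrt{-47 + 42} = 4 + \sqrt{-5} = 4 + i \sqrt{5}$)
$- b{\left(\left(-3 - 5\right)^{2} \right)} = - (4 + i \sqrt{5}) = -4 - i \sqrt{5}$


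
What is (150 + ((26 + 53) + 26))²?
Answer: 65025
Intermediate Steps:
(150 + ((26 + 53) + 26))² = (150 + (79 + 26))² = (150 + 105)² = 255² = 65025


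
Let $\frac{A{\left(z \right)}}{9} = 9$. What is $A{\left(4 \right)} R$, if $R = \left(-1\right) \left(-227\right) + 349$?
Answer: $46656$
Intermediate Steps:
$A{\left(z \right)} = 81$ ($A{\left(z \right)} = 9 \cdot 9 = 81$)
$R = 576$ ($R = 227 + 349 = 576$)
$A{\left(4 \right)} R = 81 \cdot 576 = 46656$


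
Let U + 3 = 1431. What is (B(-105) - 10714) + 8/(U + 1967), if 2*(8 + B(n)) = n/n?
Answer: -72798969/6790 ≈ -10722.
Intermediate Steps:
U = 1428 (U = -3 + 1431 = 1428)
B(n) = -15/2 (B(n) = -8 + (n/n)/2 = -8 + (½)*1 = -8 + ½ = -15/2)
(B(-105) - 10714) + 8/(U + 1967) = (-15/2 - 10714) + 8/(1428 + 1967) = -21443/2 + 8/3395 = -72798969/6790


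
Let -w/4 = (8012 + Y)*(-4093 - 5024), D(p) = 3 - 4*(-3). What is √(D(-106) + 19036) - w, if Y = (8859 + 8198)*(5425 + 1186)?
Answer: -4112563424652 + √19051 ≈ -4.1126e+12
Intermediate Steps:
Y = 112763827 (Y = 17057*6611 = 112763827)
D(p) = 15 (D(p) = 3 + 12 = 15)
w = 4112563424652 (w = -4*(8012 + 112763827)*(-4093 - 5024) = -451087356*(-9117) = -4*(-1028140856163) = 4112563424652)
√(D(-106) + 19036) - w = √(15 + 19036) - 1*4112563424652 = √19051 - 4112563424652 = -4112563424652 + √19051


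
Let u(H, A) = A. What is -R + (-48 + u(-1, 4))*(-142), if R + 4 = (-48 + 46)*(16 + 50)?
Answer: 6384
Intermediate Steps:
R = -136 (R = -4 + (-48 + 46)*(16 + 50) = -4 - 2*66 = -4 - 132 = -136)
-R + (-48 + u(-1, 4))*(-142) = -1*(-136) + (-48 + 4)*(-142) = 136 - 44*(-142) = 136 + 6248 = 6384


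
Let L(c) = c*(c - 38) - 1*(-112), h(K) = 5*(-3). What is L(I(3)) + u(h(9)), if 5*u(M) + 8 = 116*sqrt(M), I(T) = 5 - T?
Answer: 192/5 + 116*I*sqrt(15)/5 ≈ 38.4 + 89.853*I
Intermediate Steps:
h(K) = -15
L(c) = 112 + c*(-38 + c) (L(c) = c*(-38 + c) + 112 = 112 + c*(-38 + c))
u(M) = -8/5 + 116*sqrt(M)/5 (u(M) = -8/5 + (116*sqrt(M))/5 = -8/5 + 116*sqrt(M)/5)
L(I(3)) + u(h(9)) = (112 + (5 - 1*3)**2 - 38*(5 - 1*3)) + (-8/5 + 116*sqrt(-15)/5) = (112 + (5 - 3)**2 - 38*(5 - 3)) + (-8/5 + 116*(I*sqrt(15))/5) = (112 + 2**2 - 38*2) + (-8/5 + 116*I*sqrt(15)/5) = (112 + 4 - 76) + (-8/5 + 116*I*sqrt(15)/5) = 40 + (-8/5 + 116*I*sqrt(15)/5) = 192/5 + 116*I*sqrt(15)/5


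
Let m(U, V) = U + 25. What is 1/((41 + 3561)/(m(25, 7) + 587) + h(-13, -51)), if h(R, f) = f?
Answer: -637/28885 ≈ -0.022053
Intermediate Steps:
m(U, V) = 25 + U
1/((41 + 3561)/(m(25, 7) + 587) + h(-13, -51)) = 1/((41 + 3561)/((25 + 25) + 587) - 51) = 1/(3602/(50 + 587) - 51) = 1/(3602/637 - 51) = 1/(-28885/637) = -637/28885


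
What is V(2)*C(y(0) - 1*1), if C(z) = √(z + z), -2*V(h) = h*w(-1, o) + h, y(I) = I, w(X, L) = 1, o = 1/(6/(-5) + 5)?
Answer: -2*I*√2 ≈ -2.8284*I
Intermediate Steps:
o = 5/19 (o = 1/(6*(-⅕) + 5) = 1/(-6/5 + 5) = 1/(19/5) = 5/19 ≈ 0.26316)
V(h) = -h (V(h) = -(h*1 + h)/2 = -(h + h)/2 = -h)
C(z) = √2*√z (C(z) = √(2*z) = √2*√z)
V(2)*C(y(0) - 1*1) = (-1*2)*(√2*√(0 - 1*1)) = -2*√2*√(0 - 1) = -2*√2*√(-1) = -2*√2*I = -2*I*√2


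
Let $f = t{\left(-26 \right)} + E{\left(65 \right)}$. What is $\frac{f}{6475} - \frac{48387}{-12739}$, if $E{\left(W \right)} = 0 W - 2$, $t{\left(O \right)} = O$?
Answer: $\frac{44707019}{11783575} \approx 3.794$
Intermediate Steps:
$E{\left(W \right)} = -2$ ($E{\left(W \right)} = 0 - 2 = -2$)
$f = -28$ ($f = -26 - 2 = -28$)
$\frac{f}{6475} - \frac{48387}{-12739} = - \frac{28}{6475} - \frac{48387}{-12739} = \left(-28\right) \frac{1}{6475} - - \frac{48387}{12739} = - \frac{4}{925} + \frac{48387}{12739} = \frac{44707019}{11783575}$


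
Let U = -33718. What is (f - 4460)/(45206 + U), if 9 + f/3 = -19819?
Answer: -7993/1436 ≈ -5.5662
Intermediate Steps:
f = -59484 (f = -27 + 3*(-19819) = -27 - 59457 = -59484)
(f - 4460)/(45206 + U) = (-59484 - 4460)/(45206 - 33718) = -63944/11488 = -63944*1/11488 = -7993/1436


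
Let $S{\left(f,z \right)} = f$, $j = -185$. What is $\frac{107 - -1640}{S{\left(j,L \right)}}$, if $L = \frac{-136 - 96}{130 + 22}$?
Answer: $- \frac{1747}{185} \approx -9.4432$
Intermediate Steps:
$L = - \frac{29}{19}$ ($L = - \frac{232}{152} = \left(-232\right) \frac{1}{152} = - \frac{29}{19} \approx -1.5263$)
$\frac{107 - -1640}{S{\left(j,L \right)}} = \frac{107 - -1640}{-185} = \left(107 + 1640\right) \left(- \frac{1}{185}\right) = 1747 \left(- \frac{1}{185}\right) = - \frac{1747}{185}$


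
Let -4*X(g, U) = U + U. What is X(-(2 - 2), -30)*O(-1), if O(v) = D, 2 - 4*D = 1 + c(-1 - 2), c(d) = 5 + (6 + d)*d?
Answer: 75/4 ≈ 18.750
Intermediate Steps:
c(d) = 5 + d*(6 + d)
D = 5/4 (D = 1/2 - (1 + (5 + (-1 - 2)**2 + 6*(-1 - 2)))/4 = 1/2 - (1 + (5 + (-3)**2 + 6*(-3)))/4 = 1/2 - (1 + (5 + 9 - 18))/4 = 1/2 - (1 - 4)/4 = 1/2 - 1/4*(-3) = 1/2 + 3/4 = 5/4 ≈ 1.2500)
O(v) = 5/4
X(g, U) = -U/2 (X(g, U) = -(U + U)/4 = -U/2)
X(-(2 - 2), -30)*O(-1) = -1/2*(-30)*(5/4) = 15*(5/4) = 75/4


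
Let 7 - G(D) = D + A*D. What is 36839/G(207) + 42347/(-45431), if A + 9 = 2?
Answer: 1620741206/56743319 ≈ 28.563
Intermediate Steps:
A = -7 (A = -9 + 2 = -7)
G(D) = 7 + 6*D (G(D) = 7 - (D - 7*D) = 7 - (-6)*D = 7 + 6*D)
36839/G(207) + 42347/(-45431) = 36839/(7 + 6*207) + 42347/(-45431) = 36839/(7 + 1242) + 42347*(-1/45431) = 36839/1249 - 42347/45431 = 1620741206/56743319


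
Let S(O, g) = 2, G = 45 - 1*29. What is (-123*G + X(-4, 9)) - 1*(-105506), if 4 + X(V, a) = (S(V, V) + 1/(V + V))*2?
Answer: 414151/4 ≈ 1.0354e+5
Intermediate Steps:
G = 16 (G = 45 - 29 = 16)
X(V, a) = 1/V (X(V, a) = -4 + (2 + 1/(V + V))*2 = -4 + (2 + 1/(2*V))*2 = -4 + (4 + 1/V) = 1/V)
(-123*G + X(-4, 9)) - 1*(-105506) = (-123*16 + 1/(-4)) - 1*(-105506) = (-1968 - 1/4) + 105506 = -7873/4 + 105506 = 414151/4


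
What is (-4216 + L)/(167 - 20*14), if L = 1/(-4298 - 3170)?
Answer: 31485089/843884 ≈ 37.310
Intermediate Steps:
L = -1/7468 (L = 1/(-7468) = -1/7468 ≈ -0.00013390)
(-4216 + L)/(167 - 20*14) = (-4216 - 1/7468)/(167 - 20*14) = -31485089/(7468*(167 - 280)) = -31485089/7468/(-113) = -31485089/7468*(-1/113) = 31485089/843884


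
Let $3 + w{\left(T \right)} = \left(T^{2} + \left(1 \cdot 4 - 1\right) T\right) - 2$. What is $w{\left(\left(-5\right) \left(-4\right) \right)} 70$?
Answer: $31850$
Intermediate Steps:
$w{\left(T \right)} = -5 + T^{2} + 3 T$ ($w{\left(T \right)} = -3 - \left(2 - T^{2} - \left(1 \cdot 4 - 1\right) T\right) = -3 - \left(2 - T^{2} - \left(4 - 1\right) T\right) = -3 - \left(2 - T^{2} - 3 T\right) = -3 + \left(-2 + T^{2} + 3 T\right) = -5 + T^{2} + 3 T$)
$w{\left(\left(-5\right) \left(-4\right) \right)} 70 = \left(-5 + \left(\left(-5\right) \left(-4\right)\right)^{2} + 3 \left(\left(-5\right) \left(-4\right)\right)\right) 70 = \left(-5 + 20^{2} + 3 \cdot 20\right) 70 = \left(-5 + 400 + 60\right) 70 = 455 \cdot 70 = 31850$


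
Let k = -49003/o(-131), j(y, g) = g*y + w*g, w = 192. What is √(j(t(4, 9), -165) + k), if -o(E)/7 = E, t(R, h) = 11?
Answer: I*√28210512806/917 ≈ 183.16*I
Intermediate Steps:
o(E) = -7*E
j(y, g) = 192*g + g*y (j(y, g) = g*y + 192*g = 192*g + g*y)
k = -49003/917 (k = -49003/((-7*(-131))) = -49003/917 ≈ -53.438)
√(j(t(4, 9), -165) + k) = √(-165*(192 + 11) - 49003/917) = √(-165*203 - 49003/917) = √(-33495 - 49003/917) = √(-30763918/917) = I*√28210512806/917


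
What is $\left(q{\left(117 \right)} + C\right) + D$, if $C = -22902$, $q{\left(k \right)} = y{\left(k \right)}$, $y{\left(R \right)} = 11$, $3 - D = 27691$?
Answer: $-50579$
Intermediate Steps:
$D = -27688$ ($D = 3 - 27691 = -27688$)
$q{\left(k \right)} = 11$
$\left(q{\left(117 \right)} + C\right) + D = \left(11 - 22902\right) - 27688 = -22891 - 27688 = -50579$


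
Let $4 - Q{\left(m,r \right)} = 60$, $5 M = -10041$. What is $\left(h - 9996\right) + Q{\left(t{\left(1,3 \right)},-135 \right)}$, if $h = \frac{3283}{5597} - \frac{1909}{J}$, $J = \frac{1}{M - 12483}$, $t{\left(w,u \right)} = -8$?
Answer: $\frac{773887378083}{27985} \approx 2.7654 \cdot 10^{7}$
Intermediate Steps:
$M = - \frac{10041}{5}$ ($M = \frac{1}{5} \left(-10041\right) = - \frac{10041}{5} \approx -2008.2$)
$J = - \frac{5}{72456}$ ($J = \frac{1}{- \frac{10041}{5} - 12483} = \frac{1}{- \frac{72456}{5}} = - \frac{5}{72456} \approx -6.9007 \cdot 10^{-5}$)
$Q{\left(m,r \right)} = -56$ ($Q{\left(m,r \right)} = 4 - 60 = -56$)
$h = \frac{774168683303}{27985}$ ($h = \frac{3283}{5597} - \frac{1909}{- \frac{5}{72456}} = 3283 \cdot \frac{1}{5597} - - \frac{138318504}{5} = \frac{3283}{5597} + \frac{138318504}{5} = \frac{774168683303}{27985} \approx 2.7664 \cdot 10^{7}$)
$\left(h - 9996\right) + Q{\left(t{\left(1,3 \right)},-135 \right)} = \left(\frac{774168683303}{27985} - 9996\right) - 56 = \frac{773888945243}{27985} - 56 = \frac{773887378083}{27985}$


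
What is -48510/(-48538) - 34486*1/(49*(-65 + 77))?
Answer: -58762771/1019298 ≈ -57.650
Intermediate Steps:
-48510/(-48538) - 34486*1/(49*(-65 + 77)) = -48510*(-1/48538) - 34486/(49*12) = 3465/3467 - 34486/588 = 3465/3467 - 34486*1/588 = 3465/3467 - 17243/294 = -58762771/1019298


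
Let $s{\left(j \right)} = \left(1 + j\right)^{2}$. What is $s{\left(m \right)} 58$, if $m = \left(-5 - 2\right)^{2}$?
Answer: $145000$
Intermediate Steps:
$m = 49$ ($m = \left(-7\right)^{2} = 49$)
$s{\left(m \right)} 58 = \left(1 + 49\right)^{2} \cdot 58 = 50^{2} \cdot 58 = 2500 \cdot 58 = 145000$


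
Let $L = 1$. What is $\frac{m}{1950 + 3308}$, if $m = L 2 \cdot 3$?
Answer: $\frac{3}{2629} \approx 0.0011411$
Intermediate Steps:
$m = 6$ ($m = 1 \cdot 2 \cdot 3 = 2 \cdot 3 = 6$)
$\frac{m}{1950 + 3308} = \frac{6}{1950 + 3308} = \frac{6}{5258} = 6 \cdot \frac{1}{5258} = \frac{3}{2629}$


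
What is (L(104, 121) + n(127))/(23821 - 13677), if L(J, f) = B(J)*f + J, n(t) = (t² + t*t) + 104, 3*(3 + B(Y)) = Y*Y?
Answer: 1405045/30432 ≈ 46.170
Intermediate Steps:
B(Y) = -3 + Y²/3 (B(Y) = -3 + (Y*Y)/3 = -3 + Y²/3)
n(t) = 104 + 2*t² (n(t) = (t² + t²) + 104 = 2*t² + 104 = 104 + 2*t²)
L(J, f) = J + f*(-3 + J²/3) (L(J, f) = (-3 + J²/3)*f + J = f*(-3 + J²/3) + J = J + f*(-3 + J²/3))
(L(104, 121) + n(127))/(23821 - 13677) = ((104 + (⅓)*121*(-9 + 104²)) + (104 + 2*127²))/(23821 - 13677) = ((104 + (⅓)*121*(-9 + 10816)) + (104 + 2*16129))/10144 = ((104 + (⅓)*121*10807) + (104 + 32258))*(1/10144) = ((104 + 1307647/3) + 32362)*(1/10144) = (1307959/3 + 32362)*(1/10144) = (1405045/3)*(1/10144) = 1405045/30432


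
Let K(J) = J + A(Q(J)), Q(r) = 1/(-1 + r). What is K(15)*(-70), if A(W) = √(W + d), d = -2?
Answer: -1050 - 15*I*√42 ≈ -1050.0 - 97.211*I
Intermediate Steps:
A(W) = √(-2 + W) (A(W) = √(W - 2) = √(-2 + W))
K(J) = J + √(-2 + 1/(-1 + J))
K(15)*(-70) = (15 + √((3 - 2*15)/(-1 + 15)))*(-70) = (15 + √((3 - 30)/14))*(-70) = (15 + √((1/14)*(-27)))*(-70) = (15 + √(-27/14))*(-70) = (15 + 3*I*√42/14)*(-70) = -1050 - 15*I*√42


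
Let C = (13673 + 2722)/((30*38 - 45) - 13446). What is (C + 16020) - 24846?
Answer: -36342107/4117 ≈ -8827.3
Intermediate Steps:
C = -5465/4117 (C = 16395/((1140 - 45) - 13446) = 16395/(1095 - 13446) = 16395/(-12351) = 16395*(-1/12351) = -5465/4117 ≈ -1.3274)
(C + 16020) - 24846 = (-5465/4117 + 16020) - 24846 = 65948875/4117 - 24846 = -36342107/4117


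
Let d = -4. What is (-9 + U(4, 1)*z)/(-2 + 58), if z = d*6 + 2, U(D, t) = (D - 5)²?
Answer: -31/56 ≈ -0.55357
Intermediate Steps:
U(D, t) = (-5 + D)²
z = -22 (z = -4*6 + 2 = -24 + 2 = -22)
(-9 + U(4, 1)*z)/(-2 + 58) = (-9 + (-5 + 4)²*(-22))/(-2 + 58) = (-9 + (-1)²*(-22))/56 = (-9 + 1*(-22))/56 = (-9 - 22)/56 = (1/56)*(-31) = -31/56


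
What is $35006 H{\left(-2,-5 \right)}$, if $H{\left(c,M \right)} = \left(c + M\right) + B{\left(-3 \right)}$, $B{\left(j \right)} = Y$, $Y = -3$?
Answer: $-350060$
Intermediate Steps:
$B{\left(j \right)} = -3$
$H{\left(c,M \right)} = -3 + M + c$ ($H{\left(c,M \right)} = \left(c + M\right) - 3 = \left(M + c\right) - 3 = -3 + M + c$)
$35006 H{\left(-2,-5 \right)} = 35006 \left(-3 - 5 - 2\right) = 35006 \left(-10\right) = -350060$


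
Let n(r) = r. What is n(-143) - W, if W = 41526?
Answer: -41669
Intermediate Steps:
n(-143) - W = -143 - 1*41526 = -143 - 41526 = -41669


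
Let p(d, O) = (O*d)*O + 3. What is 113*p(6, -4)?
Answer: 11187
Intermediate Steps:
p(d, O) = 3 + d*O**2 (p(d, O) = d*O**2 + 3 = 3 + d*O**2)
113*p(6, -4) = 113*(3 + 6*(-4)**2) = 113*(3 + 6*16) = 113*(3 + 96) = 113*99 = 11187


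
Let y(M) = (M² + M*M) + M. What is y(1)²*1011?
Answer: 9099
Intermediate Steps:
y(M) = M + 2*M² (y(M) = (M² + M²) + M = 2*M² + M = M + 2*M²)
y(1)²*1011 = (1*(1 + 2*1))²*1011 = (1*(1 + 2))²*1011 = (1*3)²*1011 = 3²*1011 = 9*1011 = 9099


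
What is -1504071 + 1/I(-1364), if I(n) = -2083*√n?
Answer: -1504071 + I*√341/1420606 ≈ -1.5041e+6 + 1.2999e-5*I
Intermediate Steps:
-1504071 + 1/I(-1364) = -1504071 + 1/(-4166*I*√341) = -1504071 + I*√341/1420606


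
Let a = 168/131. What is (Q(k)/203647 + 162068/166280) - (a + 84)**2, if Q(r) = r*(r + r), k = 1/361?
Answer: -137681660548251271254201/18932808246853562990 ≈ -7272.1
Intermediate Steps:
k = 1/361 ≈ 0.0027701
a = 168/131 (a = 168*(1/131) = 168/131 ≈ 1.2824)
Q(r) = 2*r**2 (Q(r) = r*(2*r) = 2*r**2)
(Q(k)/203647 + 162068/166280) - (a + 84)**2 = ((2*(1/361)**2)/203647 + 162068/166280) - (168/131 + 84)**2 = ((2*(1/130321))*(1/203647) + 162068*(1/166280)) - (11172/131)**2 = ((2/130321)*(1/203647) + 40517/41570) - 1*124813584/17161 = (2/26539480687 + 40517/41570) - 124813584/17161 = 1075300139078319/1103246212158590 - 124813584/17161 = -137681660548251271254201/18932808246853562990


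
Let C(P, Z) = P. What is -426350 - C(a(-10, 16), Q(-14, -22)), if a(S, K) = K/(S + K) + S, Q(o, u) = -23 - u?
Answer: -1279028/3 ≈ -4.2634e+5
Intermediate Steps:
a(S, K) = S + K/(K + S) (a(S, K) = K/(K + S) + S = S + K/(K + S))
-426350 - C(a(-10, 16), Q(-14, -22)) = -426350 - (16 + (-10)**2 + 16*(-10))/(16 - 10) = -426350 - (16 + 100 - 160)/6 = -426350 - (-44)/6 = -426350 - 1*(-22/3) = -426350 + 22/3 = -1279028/3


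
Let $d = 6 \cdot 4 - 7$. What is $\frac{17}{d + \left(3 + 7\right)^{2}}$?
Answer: $\frac{17}{117} \approx 0.1453$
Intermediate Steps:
$d = 17$ ($d = 24 - 7 = 17$)
$\frac{17}{d + \left(3 + 7\right)^{2}} = \frac{17}{17 + \left(3 + 7\right)^{2}} = \frac{17}{17 + 10^{2}} = \frac{17}{17 + 100} = \frac{17}{117}$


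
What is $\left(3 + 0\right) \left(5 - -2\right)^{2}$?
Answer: $147$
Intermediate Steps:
$\left(3 + 0\right) \left(5 - -2\right)^{2} = 3 \left(5 + 2\right)^{2} = 3 \cdot 7^{2} = 3 \cdot 49 = 147$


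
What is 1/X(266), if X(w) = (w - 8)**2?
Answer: 1/66564 ≈ 1.5023e-5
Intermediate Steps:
X(w) = (-8 + w)**2
1/X(266) = 1/((-8 + 266)**2) = 1/(258**2) = 1/66564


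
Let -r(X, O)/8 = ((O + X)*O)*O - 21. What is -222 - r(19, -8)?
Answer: 5242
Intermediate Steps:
r(X, O) = 168 - 8*O**2*(O + X) (r(X, O) = -8*(((O + X)*O)*O - 21) = -8*((O*(O + X))*O - 21) = -8*(O**2*(O + X) - 21) = -8*(-21 + O**2*(O + X)) = 168 - 8*O**2*(O + X))
-222 - r(19, -8) = -222 - (168 - 8*(-8)**3 - 8*19*(-8)**2) = -222 - (168 - 8*(-512) - 8*19*64) = -222 - (168 + 4096 - 9728) = -222 - 1*(-5464) = -222 + 5464 = 5242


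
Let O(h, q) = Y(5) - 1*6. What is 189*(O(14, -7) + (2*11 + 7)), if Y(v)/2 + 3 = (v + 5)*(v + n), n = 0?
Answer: 22113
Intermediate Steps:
Y(v) = -6 + 2*v*(5 + v) (Y(v) = -6 + 2*((v + 5)*(v + 0)) = -6 + 2*((5 + v)*v) = -6 + 2*(v*(5 + v)) = -6 + 2*v*(5 + v))
O(h, q) = 88 (O(h, q) = (-6 + 2*5² + 10*5) - 1*6 = (-6 + 2*25 + 50) - 6 = (-6 + 50 + 50) - 6 = 94 - 6 = 88)
189*(O(14, -7) + (2*11 + 7)) = 189*(88 + (2*11 + 7)) = 189*(88 + (22 + 7)) = 189*(88 + 29) = 189*117 = 22113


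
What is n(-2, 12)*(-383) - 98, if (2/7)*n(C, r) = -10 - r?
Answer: 29393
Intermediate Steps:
n(C, r) = -35 - 7*r/2 (n(C, r) = 7*(-10 - r)/2 = -35 - 7*r/2)
n(-2, 12)*(-383) - 98 = (-35 - 7/2*12)*(-383) - 98 = (-35 - 42)*(-383) - 98 = -77*(-383) - 98 = 29491 - 98 = 29393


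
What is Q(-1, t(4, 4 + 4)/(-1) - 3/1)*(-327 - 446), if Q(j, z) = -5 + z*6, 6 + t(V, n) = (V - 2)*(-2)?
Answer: -28601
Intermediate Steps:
t(V, n) = -2 - 2*V (t(V, n) = -6 + (V - 2)*(-2) = -6 + (-2 + V)*(-2) = -6 + (4 - 2*V) = -2 - 2*V)
Q(j, z) = -5 + 6*z
Q(-1, t(4, 4 + 4)/(-1) - 3/1)*(-327 - 446) = (-5 + 6*((-2 - 2*4)/(-1) - 3/1))*(-327 - 446) = (-5 + 6*((-2 - 8)*(-1) - 3*1))*(-773) = (-5 + 6*(-10*(-1) - 3))*(-773) = (-5 + 6*(10 - 3))*(-773) = (-5 + 6*7)*(-773) = (-5 + 42)*(-773) = 37*(-773) = -28601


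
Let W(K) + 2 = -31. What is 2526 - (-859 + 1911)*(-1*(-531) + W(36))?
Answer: -521370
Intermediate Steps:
W(K) = -33 (W(K) = -2 - 31 = -33)
2526 - (-859 + 1911)*(-1*(-531) + W(36)) = 2526 - (-859 + 1911)*(-1*(-531) - 33) = 2526 - 1052*(531 - 33) = 2526 - 1052*498 = 2526 - 1*523896 = 2526 - 523896 = -521370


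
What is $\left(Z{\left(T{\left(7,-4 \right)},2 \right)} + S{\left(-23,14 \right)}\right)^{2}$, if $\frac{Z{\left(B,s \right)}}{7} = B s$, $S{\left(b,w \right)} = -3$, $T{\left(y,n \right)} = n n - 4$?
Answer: $27225$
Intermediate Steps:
$T{\left(y,n \right)} = -4 + n^{2}$ ($T{\left(y,n \right)} = n^{2} - 4 = -4 + n^{2}$)
$Z{\left(B,s \right)} = 7 B s$
$\left(Z{\left(T{\left(7,-4 \right)},2 \right)} + S{\left(-23,14 \right)}\right)^{2} = \left(7 \left(-4 + \left(-4\right)^{2}\right) 2 - 3\right)^{2} = \left(7 \left(-4 + 16\right) 2 - 3\right)^{2} = \left(7 \cdot 12 \cdot 2 - 3\right)^{2} = \left(168 - 3\right)^{2} = 165^{2} = 27225$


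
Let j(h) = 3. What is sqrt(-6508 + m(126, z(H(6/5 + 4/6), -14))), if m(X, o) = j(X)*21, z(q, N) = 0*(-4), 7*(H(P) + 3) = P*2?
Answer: I*sqrt(6445) ≈ 80.281*I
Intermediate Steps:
H(P) = -3 + 2*P/7 (H(P) = -3 + (P*2)/7 = -3 + (2*P)/7 = -3 + 2*P/7)
z(q, N) = 0
m(X, o) = 63 (m(X, o) = 3*21 = 63)
sqrt(-6508 + m(126, z(H(6/5 + 4/6), -14))) = sqrt(-6508 + 63) = sqrt(-6445) = I*sqrt(6445)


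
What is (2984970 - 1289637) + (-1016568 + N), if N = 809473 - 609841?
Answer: 878397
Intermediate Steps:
N = 199632
(2984970 - 1289637) + (-1016568 + N) = (2984970 - 1289637) + (-1016568 + 199632) = 1695333 - 816936 = 878397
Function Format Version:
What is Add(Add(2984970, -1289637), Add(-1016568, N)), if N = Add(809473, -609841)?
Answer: 878397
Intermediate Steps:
N = 199632
Add(Add(2984970, -1289637), Add(-1016568, N)) = Add(Add(2984970, -1289637), Add(-1016568, 199632)) = Add(1695333, -816936) = 878397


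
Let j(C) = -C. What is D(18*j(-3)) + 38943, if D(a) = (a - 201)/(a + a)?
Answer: 1401899/36 ≈ 38942.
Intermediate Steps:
D(a) = (-201 + a)/(2*a) (D(a) = (-201 + a)/((2*a)) = (-201 + a)*(1/(2*a)) = (-201 + a)/(2*a))
D(18*j(-3)) + 38943 = (-201 + 18*(-1*(-3)))/(2*((18*(-1*(-3))))) + 38943 = (-201 + 18*3)/(2*((18*3))) + 38943 = (½)*(-201 + 54)/54 + 38943 = (½)*(1/54)*(-147) + 38943 = -49/36 + 38943 = 1401899/36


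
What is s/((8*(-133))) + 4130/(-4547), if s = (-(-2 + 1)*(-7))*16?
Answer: -69376/86393 ≈ -0.80303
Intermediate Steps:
s = -112 (s = (-1*(-1)*(-7))*16 = (1*(-7))*16 = -7*16 = -112)
s/((8*(-133))) + 4130/(-4547) = -112/(8*(-133)) + 4130/(-4547) = -112/(-1064) + 4130*(-1/4547) = -112*(-1/1064) - 4130/4547 = 2/19 - 4130/4547 = -69376/86393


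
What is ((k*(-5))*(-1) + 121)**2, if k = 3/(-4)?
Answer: 219961/16 ≈ 13748.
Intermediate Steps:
k = -3/4 (k = 3*(-1/4) = -3/4 ≈ -0.75000)
((k*(-5))*(-1) + 121)**2 = (-3/4*(-5)*(-1) + 121)**2 = ((15/4)*(-1) + 121)**2 = (-15/4 + 121)**2 = (469/4)**2 = 219961/16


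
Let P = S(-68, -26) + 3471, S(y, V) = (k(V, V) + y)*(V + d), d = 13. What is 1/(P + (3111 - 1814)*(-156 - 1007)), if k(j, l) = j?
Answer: -1/1503718 ≈ -6.6502e-7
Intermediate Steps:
S(y, V) = (13 + V)*(V + y) (S(y, V) = (V + y)*(V + 13) = (V + y)*(13 + V) = (13 + V)*(V + y))
P = 4693 (P = ((-26)² + 13*(-26) + 13*(-68) - 26*(-68)) + 3471 = (676 - 338 - 884 + 1768) + 3471 = 1222 + 3471 = 4693)
1/(P + (3111 - 1814)*(-156 - 1007)) = 1/(4693 + (3111 - 1814)*(-156 - 1007)) = 1/(4693 + 1297*(-1163)) = 1/(4693 - 1508411) = 1/(-1503718) = -1/1503718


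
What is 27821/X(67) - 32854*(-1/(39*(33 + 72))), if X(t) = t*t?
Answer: 261408601/18382455 ≈ 14.221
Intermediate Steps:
X(t) = t²
27821/X(67) - 32854*(-1/(39*(33 + 72))) = 27821/(67²) - 32854*(-1/(39*(33 + 72))) = 27821/4489 - 32854/((-39*105)) = 27821*(1/4489) - 32854/(-4095) = 27821/4489 - 32854*(-1/4095) = 27821/4489 + 32854/4095 = 261408601/18382455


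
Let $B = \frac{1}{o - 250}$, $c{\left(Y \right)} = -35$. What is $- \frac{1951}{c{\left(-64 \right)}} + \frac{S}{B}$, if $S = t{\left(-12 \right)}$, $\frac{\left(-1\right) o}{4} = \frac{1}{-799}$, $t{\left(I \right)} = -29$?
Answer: $\frac{204301039}{27965} \approx 7305.6$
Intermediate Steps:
$o = \frac{4}{799}$ ($o = - \frac{4}{-799} = \left(-4\right) \left(- \frac{1}{799}\right) = \frac{4}{799} \approx 0.0050063$)
$B = - \frac{799}{199746}$ ($B = \frac{1}{\frac{4}{799} - 250} = \frac{1}{- \frac{199746}{799}} = - \frac{799}{199746} \approx -0.0040001$)
$S = -29$
$- \frac{1951}{c{\left(-64 \right)}} + \frac{S}{B} = - \frac{1951}{-35} - \frac{29}{- \frac{799}{199746}} = \left(-1951\right) \left(- \frac{1}{35}\right) - - \frac{5792634}{799} = \frac{1951}{35} + \frac{5792634}{799} = \frac{204301039}{27965}$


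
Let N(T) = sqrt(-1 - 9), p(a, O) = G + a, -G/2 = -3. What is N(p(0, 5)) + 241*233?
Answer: 56153 + I*sqrt(10) ≈ 56153.0 + 3.1623*I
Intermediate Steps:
G = 6 (G = -2*(-3) = 6)
p(a, O) = 6 + a
N(T) = I*sqrt(10) (N(T) = sqrt(-10) = I*sqrt(10))
N(p(0, 5)) + 241*233 = I*sqrt(10) + 241*233 = I*sqrt(10) + 56153 = 56153 + I*sqrt(10)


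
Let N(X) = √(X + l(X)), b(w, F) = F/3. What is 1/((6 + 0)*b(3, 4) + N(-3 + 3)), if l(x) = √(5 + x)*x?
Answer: ⅛ ≈ 0.12500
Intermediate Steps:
l(x) = x*√(5 + x)
b(w, F) = F/3 (b(w, F) = F*(⅓) = F/3)
N(X) = √(X + X*√(5 + X))
1/((6 + 0)*b(3, 4) + N(-3 + 3)) = 1/((6 + 0)*((⅓)*4) + √((-3 + 3)*(1 + √(5 + (-3 + 3))))) = 1/(6*(4/3) + √(0*(1 + √(5 + 0)))) = 1/(8 + √(0*(1 + √5))) = 1/(8 + √0) = 1/(8 + 0) = 1/8 = ⅛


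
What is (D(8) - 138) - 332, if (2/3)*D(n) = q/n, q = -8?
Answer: -943/2 ≈ -471.50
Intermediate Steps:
D(n) = -12/n (D(n) = 3*(-8/n)/2 = -12/n)
(D(8) - 138) - 332 = (-12/8 - 138) - 332 = (-12*⅛ - 138) - 332 = (-3/2 - 138) - 332 = -279/2 - 332 = -943/2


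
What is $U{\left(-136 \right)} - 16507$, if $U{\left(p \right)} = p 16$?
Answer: $-18683$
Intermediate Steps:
$U{\left(p \right)} = 16 p$
$U{\left(-136 \right)} - 16507 = 16 \left(-136\right) - 16507 = -2176 - 16507 = -18683$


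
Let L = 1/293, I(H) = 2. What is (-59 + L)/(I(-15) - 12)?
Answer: 8643/1465 ≈ 5.8997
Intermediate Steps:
L = 1/293 ≈ 0.0034130
(-59 + L)/(I(-15) - 12) = (-59 + 1/293)/(2 - 12) = -17286/293/(-10) = -17286/293*(-⅒) = 8643/1465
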